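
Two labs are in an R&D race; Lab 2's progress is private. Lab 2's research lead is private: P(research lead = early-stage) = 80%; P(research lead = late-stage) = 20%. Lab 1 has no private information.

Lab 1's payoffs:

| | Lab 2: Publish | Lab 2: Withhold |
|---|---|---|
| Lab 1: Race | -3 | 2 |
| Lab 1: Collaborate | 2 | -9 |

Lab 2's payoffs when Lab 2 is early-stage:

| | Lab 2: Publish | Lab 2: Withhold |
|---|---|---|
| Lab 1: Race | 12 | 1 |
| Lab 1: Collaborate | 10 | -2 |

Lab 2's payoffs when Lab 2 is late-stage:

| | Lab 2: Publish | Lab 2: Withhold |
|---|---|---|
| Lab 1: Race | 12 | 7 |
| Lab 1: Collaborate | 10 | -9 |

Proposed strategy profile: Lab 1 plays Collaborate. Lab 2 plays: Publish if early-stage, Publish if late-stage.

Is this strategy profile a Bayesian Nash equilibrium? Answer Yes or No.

A profile is a BNE iff every type of every player is best-responding given beliefs about the other side.
Lab 1 plays Collaborate: E[Collaborate] = 0.8·(2) + 0.2·(2) = 2; E[Race] = -3. Best-responding. ✓
Lab 2 (research lead early-stage), facing Collaborate: Publish gives 10, Withhold gives -2. Proposed Publish is best. ✓
Lab 2 (research lead late-stage), facing Collaborate: Publish gives 10, Withhold gives -9. Proposed Publish is best. ✓

Yes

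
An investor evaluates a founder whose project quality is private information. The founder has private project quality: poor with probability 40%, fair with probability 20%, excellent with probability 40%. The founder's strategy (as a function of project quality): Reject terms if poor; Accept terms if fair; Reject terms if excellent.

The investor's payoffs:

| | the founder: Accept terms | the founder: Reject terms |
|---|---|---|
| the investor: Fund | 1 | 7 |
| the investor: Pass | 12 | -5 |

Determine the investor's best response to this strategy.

E[Fund] = 0.4·(7) + 0.2·(1) + 0.4·(7) = 5.8
E[Pass] = 0.4·(-5) + 0.2·(12) + 0.4·(-5) = -1.6
Best response: Fund (5.8 is the largest).

Fund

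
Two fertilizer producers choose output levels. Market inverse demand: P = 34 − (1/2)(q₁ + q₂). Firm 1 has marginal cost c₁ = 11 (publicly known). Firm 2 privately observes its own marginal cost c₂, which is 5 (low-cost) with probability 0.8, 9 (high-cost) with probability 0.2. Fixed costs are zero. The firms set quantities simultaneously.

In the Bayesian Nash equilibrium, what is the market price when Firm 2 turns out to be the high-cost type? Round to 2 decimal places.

18.53

Firm 2 with cost c maximizes (34 − (1/2)(q₁+q₂) − c)·q₂, giving q₂(c) = (34 − c − (1/2)q₁).
E[c₂] = 0.8·5 + 0.2·9 = 5.8
Firm 1's FOC against E[q₂] yields q₁ = (34 − 2·11 + E[c₂])/(3/2) = (34 − 22 + 5.8)/(3/2) = 11.8667.
q₂(high-cost) = 19.0667, so P = 34 − (1/2)·(11.8667 + 19.0667) = 18.5333.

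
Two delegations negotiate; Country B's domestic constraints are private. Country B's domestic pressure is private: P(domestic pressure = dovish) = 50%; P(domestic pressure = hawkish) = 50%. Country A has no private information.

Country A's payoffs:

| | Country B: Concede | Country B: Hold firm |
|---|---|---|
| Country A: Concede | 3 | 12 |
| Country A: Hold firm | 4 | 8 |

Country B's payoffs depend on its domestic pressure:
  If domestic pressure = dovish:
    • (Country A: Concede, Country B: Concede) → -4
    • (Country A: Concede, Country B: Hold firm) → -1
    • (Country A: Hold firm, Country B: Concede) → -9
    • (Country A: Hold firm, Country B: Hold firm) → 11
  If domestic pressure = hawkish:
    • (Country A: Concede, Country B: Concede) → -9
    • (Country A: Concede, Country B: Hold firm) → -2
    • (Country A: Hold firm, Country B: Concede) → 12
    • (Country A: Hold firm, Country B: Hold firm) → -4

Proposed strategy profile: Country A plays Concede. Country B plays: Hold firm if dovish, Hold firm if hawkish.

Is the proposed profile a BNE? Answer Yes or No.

Yes

Country A plays Concede: E[Concede] = 0.5·(12) + 0.5·(12) = 12; E[Hold firm] = 8. Best-responding. ✓
Country B (domestic pressure dovish), facing Concede: Concede gives -4, Hold firm gives -1. Proposed Hold firm is best. ✓
Country B (domestic pressure hawkish), facing Concede: Concede gives -9, Hold firm gives -2. Proposed Hold firm is best. ✓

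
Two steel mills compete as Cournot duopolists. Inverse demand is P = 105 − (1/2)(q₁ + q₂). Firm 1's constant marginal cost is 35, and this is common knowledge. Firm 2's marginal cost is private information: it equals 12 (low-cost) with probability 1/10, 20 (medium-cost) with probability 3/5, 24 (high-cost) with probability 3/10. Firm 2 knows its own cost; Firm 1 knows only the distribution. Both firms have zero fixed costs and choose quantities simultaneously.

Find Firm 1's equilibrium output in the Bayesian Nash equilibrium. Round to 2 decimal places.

36.93

Firm 2 with cost c maximizes (105 − (1/2)(q₁+q₂) − c)·q₂, giving q₂(c) = (105 − c − (1/2)q₁).
E[c₂] = 1/10·12 + 3/5·20 + 3/10·24 = 20.4
Firm 1's FOC against E[q₂] yields q₁ = (105 − 2·35 + E[c₂])/(3/2) = (105 − 70 + 20.4)/(3/2) = 36.9333.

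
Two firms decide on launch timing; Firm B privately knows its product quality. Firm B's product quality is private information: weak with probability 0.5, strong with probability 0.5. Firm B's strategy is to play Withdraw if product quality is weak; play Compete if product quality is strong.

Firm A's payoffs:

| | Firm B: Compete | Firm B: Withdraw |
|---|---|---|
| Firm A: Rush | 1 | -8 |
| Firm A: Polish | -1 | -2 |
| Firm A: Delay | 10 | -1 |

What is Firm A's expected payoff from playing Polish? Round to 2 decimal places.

-1.50

Take the expectation over Firm B's product quality, weighting each type's action by its prior probability.
E[Polish] = 0.5·(-2) + 0.5·(-1) = (-1) + (-0.5) = -1.5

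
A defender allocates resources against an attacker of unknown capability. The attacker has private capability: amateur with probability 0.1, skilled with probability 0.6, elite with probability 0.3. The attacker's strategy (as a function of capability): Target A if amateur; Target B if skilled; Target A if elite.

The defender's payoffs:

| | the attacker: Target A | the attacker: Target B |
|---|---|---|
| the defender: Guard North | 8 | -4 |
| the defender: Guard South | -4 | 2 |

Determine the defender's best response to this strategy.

E[Guard North] = 0.1·(8) + 0.6·(-4) + 0.3·(8) = 0.8
E[Guard South] = 0.1·(-4) + 0.6·(2) + 0.3·(-4) = -0.4
Best response: Guard North (0.8 is the largest).

Guard North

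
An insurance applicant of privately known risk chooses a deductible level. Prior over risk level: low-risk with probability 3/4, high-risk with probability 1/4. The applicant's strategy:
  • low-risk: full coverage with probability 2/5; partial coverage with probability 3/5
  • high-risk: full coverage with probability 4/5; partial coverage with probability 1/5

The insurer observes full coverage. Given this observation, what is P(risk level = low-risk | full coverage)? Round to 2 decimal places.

0.60

Apply Bayes' rule using the sender's strategy as the likelihood.
P(full coverage) = (3/4)·(2/5) + (1/4)·(4/5) = 1/2
P(low-risk | full coverage) = ((3/4)·(2/5)) / (1/2) = (3/10) / (1/2) = 3/5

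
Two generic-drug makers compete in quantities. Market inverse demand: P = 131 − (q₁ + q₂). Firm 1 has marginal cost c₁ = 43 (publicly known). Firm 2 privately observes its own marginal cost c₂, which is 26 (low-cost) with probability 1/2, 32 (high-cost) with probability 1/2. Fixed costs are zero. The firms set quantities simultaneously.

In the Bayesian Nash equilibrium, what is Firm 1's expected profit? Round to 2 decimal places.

Each type of Firm 2 best-responds to q₁; Firm 1 best-responds to the expected q₂ over Firm 2's types.
Firm 2 with cost c maximizes (131 − (q₁+q₂) − c)·q₂, giving q₂(c) = (131 − c − q₁)/2.
E[c₂] = 1/2·26 + 1/2·32 = 29
Firm 1's FOC against E[q₂] yields q₁ = (131 − 2·43 + E[c₂])/3 = (131 − 86 + 29)/3 = 24.6667.
E[P] = 131 − (q₁ + E[q₂]) = 67.6667; Firm 1's expected profit = (E[P] − 43)·q₁ = (67.6667 − 43)·24.6667 = 608.444.

608.44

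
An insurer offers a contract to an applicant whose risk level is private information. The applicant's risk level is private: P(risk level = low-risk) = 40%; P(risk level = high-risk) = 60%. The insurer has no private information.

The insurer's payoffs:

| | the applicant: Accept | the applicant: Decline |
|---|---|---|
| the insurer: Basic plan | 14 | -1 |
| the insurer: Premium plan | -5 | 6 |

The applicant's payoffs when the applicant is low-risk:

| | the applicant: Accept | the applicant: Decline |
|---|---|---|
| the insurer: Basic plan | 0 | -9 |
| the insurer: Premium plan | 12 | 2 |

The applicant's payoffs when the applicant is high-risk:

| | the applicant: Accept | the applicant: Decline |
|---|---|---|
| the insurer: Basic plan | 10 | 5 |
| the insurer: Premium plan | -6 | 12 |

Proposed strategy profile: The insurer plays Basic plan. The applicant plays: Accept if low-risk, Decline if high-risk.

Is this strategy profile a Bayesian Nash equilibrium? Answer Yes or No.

A profile is a BNE iff every type of every player is best-responding given beliefs about the other side.
The insurer plays Basic plan: E[Basic plan] = 0.4·(14) + 0.6·(-1) = 5; E[Premium plan] = 1.6. Best-responding. ✓
The applicant (risk level low-risk), facing Basic plan: Accept gives 0, Decline gives -9. Proposed Accept is best. ✓
The applicant (risk level high-risk), facing Basic plan: Accept gives 10, Decline gives 5. Proposed Decline is not best — profitable deviation exists. ✗

No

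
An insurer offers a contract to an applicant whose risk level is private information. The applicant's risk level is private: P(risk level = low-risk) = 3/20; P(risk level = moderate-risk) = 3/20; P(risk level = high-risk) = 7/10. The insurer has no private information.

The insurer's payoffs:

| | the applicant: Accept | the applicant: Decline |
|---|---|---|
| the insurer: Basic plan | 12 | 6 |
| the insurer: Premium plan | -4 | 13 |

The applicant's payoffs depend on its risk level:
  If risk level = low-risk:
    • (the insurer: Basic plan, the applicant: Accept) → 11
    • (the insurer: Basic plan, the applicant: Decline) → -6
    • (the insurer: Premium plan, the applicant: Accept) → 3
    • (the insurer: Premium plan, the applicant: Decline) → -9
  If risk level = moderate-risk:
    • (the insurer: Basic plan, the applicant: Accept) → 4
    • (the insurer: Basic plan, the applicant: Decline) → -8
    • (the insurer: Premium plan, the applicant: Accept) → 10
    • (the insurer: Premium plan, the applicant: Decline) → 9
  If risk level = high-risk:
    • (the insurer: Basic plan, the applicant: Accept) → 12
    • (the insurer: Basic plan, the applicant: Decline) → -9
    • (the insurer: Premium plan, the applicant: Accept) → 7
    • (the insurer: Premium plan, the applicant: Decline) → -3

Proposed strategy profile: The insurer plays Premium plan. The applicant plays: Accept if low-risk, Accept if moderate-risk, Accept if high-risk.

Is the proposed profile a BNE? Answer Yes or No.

A profile is a BNE iff every type of every player is best-responding given beliefs about the other side.
The insurer plays Premium plan: E[Premium plan] = 3/20·(-4) + 3/20·(-4) + 7/10·(-4) = -4; E[Basic plan] = 12. Not best-responding. ✗
The applicant (risk level low-risk), facing Premium plan: Accept gives 3, Decline gives -9. Proposed Accept is best. ✓
The applicant (risk level moderate-risk), facing Premium plan: Accept gives 10, Decline gives 9. Proposed Accept is best. ✓
The applicant (risk level high-risk), facing Premium plan: Accept gives 7, Decline gives -3. Proposed Accept is best. ✓

No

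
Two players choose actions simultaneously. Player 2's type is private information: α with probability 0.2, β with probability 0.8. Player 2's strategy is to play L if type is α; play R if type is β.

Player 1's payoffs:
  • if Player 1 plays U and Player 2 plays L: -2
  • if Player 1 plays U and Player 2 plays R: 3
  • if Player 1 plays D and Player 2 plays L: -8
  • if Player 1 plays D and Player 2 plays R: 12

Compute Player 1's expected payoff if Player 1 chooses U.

2

E[U] = 0.2·(-2) + 0.8·3 = (-0.4) + 2.4 = 2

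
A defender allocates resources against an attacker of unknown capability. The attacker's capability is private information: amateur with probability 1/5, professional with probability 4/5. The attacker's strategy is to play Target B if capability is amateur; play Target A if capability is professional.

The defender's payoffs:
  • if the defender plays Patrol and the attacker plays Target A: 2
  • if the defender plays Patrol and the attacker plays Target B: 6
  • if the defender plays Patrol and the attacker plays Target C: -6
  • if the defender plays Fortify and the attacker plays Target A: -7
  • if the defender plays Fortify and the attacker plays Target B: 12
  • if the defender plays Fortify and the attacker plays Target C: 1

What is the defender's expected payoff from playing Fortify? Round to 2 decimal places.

Take the expectation over the attacker's capability, weighting each type's action by its prior probability.
E[Fortify] = 1/5·12 + 4/5·(-7) = 12/5 + (-28/5) = -16/5

-3.20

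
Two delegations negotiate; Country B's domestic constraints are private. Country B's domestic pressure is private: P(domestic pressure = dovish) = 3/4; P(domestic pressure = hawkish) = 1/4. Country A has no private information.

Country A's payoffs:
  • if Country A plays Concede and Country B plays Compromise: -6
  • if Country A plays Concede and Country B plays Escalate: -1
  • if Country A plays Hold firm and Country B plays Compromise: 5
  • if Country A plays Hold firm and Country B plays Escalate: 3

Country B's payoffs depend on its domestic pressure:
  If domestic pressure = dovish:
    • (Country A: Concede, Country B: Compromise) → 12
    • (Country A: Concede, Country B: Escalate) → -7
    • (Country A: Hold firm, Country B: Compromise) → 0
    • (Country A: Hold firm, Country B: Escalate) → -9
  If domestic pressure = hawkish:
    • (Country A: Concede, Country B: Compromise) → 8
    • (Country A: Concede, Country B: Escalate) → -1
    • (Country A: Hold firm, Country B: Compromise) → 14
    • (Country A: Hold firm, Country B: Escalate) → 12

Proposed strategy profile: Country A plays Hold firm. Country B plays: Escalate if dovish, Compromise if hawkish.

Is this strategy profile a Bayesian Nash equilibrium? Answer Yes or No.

Country A plays Hold firm: E[Hold firm] = 3/4·(3) + 1/4·(5) = 7/2; E[Concede] = -9/4. Best-responding. ✓
Country B (domestic pressure dovish), facing Hold firm: Compromise gives 0, Escalate gives -9. Proposed Escalate is not best — profitable deviation exists. ✗
Country B (domestic pressure hawkish), facing Hold firm: Compromise gives 14, Escalate gives 12. Proposed Compromise is best. ✓

No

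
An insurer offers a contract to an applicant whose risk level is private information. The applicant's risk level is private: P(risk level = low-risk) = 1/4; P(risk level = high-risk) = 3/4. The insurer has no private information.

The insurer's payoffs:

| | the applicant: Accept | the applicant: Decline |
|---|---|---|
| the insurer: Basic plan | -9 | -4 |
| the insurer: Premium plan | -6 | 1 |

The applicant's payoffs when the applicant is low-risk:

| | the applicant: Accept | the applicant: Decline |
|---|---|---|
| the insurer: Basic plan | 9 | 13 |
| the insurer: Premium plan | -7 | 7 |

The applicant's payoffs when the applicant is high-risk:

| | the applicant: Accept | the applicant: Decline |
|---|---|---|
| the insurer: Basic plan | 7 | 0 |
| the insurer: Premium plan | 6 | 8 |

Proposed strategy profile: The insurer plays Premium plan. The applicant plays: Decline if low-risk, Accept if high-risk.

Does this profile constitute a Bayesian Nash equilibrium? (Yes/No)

No

The insurer plays Premium plan: E[Premium plan] = 1/4·(1) + 3/4·(-6) = -17/4; E[Basic plan] = -31/4. Best-responding. ✓
The applicant (risk level low-risk), facing Premium plan: Accept gives -7, Decline gives 7. Proposed Decline is best. ✓
The applicant (risk level high-risk), facing Premium plan: Accept gives 6, Decline gives 8. Proposed Accept is not best — profitable deviation exists. ✗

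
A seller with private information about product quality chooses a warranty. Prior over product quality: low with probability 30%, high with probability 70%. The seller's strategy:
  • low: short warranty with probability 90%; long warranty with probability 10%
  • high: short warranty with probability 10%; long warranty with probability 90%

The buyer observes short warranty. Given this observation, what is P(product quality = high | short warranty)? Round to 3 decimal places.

0.206

P(short warranty) = 0.3·0.9 + 0.7·0.1 = 0.34
P(high | short warranty) = (0.7·0.1) / 0.34 = 0.07 / 0.34 = 0.205882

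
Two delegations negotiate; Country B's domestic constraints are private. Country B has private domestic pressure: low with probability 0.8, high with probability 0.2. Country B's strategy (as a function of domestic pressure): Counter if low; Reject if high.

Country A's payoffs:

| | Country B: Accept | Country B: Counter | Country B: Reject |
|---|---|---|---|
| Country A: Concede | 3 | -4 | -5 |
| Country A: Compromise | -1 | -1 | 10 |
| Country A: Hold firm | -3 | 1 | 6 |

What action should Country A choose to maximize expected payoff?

Hold firm

Compute Country A's expected payoff for each action, taking the expectation over Country B's type.
E[Concede] = 0.8·(-4) + 0.2·(-5) = -4.2
E[Compromise] = 0.8·(-1) + 0.2·(10) = 1.2
E[Hold firm] = 0.8·(1) + 0.2·(6) = 2
Best response: Hold firm (2 is the largest).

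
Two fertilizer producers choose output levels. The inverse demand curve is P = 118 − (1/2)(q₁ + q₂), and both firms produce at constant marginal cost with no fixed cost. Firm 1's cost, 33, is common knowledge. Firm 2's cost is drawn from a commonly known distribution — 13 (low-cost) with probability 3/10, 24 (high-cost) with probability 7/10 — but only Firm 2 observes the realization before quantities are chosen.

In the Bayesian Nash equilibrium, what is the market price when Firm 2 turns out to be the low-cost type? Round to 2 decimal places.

53.38

Type-c best response for Firm 2: q₂(c) = (118 − c) − q₁/2.
Firm 1 maximizes expected profit; its first-order condition is 118 − q₁ − (1/2)E[q₂] − 33 = 0.
Substituting E[q₂] and solving: E[c₂] = 20.7, so q₁ = (118 − 2·33 + 20.7)/(3/2) = 48.4667.
q₂(low-cost) = 80.7667, so P = 118 − (1/2)·(48.4667 + 80.7667) = 53.3833.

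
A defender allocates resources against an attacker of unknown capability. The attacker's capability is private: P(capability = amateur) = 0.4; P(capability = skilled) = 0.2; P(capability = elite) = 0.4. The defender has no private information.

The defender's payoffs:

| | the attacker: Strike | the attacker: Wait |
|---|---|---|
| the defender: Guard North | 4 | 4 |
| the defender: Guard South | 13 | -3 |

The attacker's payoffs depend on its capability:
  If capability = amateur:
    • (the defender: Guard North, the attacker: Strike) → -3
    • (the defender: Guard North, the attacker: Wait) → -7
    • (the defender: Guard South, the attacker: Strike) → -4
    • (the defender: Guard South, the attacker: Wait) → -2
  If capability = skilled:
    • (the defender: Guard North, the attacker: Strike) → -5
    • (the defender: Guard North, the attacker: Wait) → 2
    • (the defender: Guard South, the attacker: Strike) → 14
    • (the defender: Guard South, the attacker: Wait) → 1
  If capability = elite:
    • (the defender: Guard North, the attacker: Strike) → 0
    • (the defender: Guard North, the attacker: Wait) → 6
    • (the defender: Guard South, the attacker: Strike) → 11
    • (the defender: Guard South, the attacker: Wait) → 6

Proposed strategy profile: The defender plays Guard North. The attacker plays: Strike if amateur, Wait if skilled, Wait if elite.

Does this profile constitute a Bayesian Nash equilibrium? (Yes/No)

A profile is a BNE iff every type of every player is best-responding given beliefs about the other side.
The defender plays Guard North: E[Guard North] = 0.4·(4) + 0.2·(4) + 0.4·(4) = 4; E[Guard South] = 3.4. Best-responding. ✓
The attacker (capability amateur), facing Guard North: Strike gives -3, Wait gives -7. Proposed Strike is best. ✓
The attacker (capability skilled), facing Guard North: Strike gives -5, Wait gives 2. Proposed Wait is best. ✓
The attacker (capability elite), facing Guard North: Strike gives 0, Wait gives 6. Proposed Wait is best. ✓

Yes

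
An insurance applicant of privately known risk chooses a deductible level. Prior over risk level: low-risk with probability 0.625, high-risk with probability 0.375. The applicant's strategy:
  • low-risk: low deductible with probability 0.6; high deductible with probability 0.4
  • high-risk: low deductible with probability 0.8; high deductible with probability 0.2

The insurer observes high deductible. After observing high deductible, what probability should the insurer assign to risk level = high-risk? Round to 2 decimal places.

0.23

P(high deductible) = 0.625·0.4 + 0.375·0.2 = 0.325
P(high-risk | high deductible) = (0.375·0.2) / 0.325 = 0.075 / 0.325 = 0.230769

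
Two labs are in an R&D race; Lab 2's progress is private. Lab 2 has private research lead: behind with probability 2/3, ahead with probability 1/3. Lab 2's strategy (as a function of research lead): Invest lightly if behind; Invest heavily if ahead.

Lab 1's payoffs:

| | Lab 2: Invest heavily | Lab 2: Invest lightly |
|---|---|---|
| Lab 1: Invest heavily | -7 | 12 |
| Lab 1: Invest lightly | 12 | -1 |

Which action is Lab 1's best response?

Invest heavily

E[Invest heavily] = 2/3·(12) + 1/3·(-7) = 17/3
E[Invest lightly] = 2/3·(-1) + 1/3·(12) = 10/3
Best response: Invest heavily (17/3 is the largest).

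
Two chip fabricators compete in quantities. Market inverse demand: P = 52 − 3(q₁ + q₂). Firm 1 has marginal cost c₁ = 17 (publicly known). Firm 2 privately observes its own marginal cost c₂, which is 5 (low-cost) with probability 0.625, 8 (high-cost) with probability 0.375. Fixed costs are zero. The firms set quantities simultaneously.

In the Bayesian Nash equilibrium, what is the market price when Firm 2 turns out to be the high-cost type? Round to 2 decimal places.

Each type of Firm 2 best-responds to q₁; Firm 1 best-responds to the expected q₂ over Firm 2's types.
Firm 2 with cost c maximizes (52 − 3(q₁+q₂) − c)·q₂, giving q₂(c) = (52 − c − 3q₁)/6.
E[c₂] = 0.625·5 + 0.375·8 = 6.125
Firm 1's FOC against E[q₂] yields q₁ = (52 − 2·17 + E[c₂])/9 = (52 − 34 + 6.125)/9 = 2.68056.
q₂(high-cost) = 5.99306, so P = 52 − 3·(2.68056 + 5.99306) = 25.9792.

25.98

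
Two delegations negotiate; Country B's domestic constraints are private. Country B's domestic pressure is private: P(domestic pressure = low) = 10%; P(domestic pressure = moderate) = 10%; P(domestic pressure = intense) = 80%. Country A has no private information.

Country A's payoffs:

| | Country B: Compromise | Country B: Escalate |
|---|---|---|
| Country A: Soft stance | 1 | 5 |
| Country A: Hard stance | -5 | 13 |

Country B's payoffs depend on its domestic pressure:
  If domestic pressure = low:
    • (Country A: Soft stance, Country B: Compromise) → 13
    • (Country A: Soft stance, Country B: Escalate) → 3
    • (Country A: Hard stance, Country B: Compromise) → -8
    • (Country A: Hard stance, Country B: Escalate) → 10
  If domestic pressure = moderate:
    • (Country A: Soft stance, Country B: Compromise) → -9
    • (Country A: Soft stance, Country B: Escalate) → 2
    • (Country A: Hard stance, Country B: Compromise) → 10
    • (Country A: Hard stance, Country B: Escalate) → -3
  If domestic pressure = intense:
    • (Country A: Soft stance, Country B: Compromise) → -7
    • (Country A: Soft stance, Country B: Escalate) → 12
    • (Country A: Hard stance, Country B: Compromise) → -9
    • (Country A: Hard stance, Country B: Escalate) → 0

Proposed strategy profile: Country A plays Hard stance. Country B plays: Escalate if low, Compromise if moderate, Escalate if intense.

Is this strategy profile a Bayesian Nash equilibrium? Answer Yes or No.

Yes

A profile is a BNE iff every type of every player is best-responding given beliefs about the other side.
Country A plays Hard stance: E[Hard stance] = 0.1·(13) + 0.1·(-5) + 0.8·(13) = 11.2; E[Soft stance] = 4.6. Best-responding. ✓
Country B (domestic pressure low), facing Hard stance: Compromise gives -8, Escalate gives 10. Proposed Escalate is best. ✓
Country B (domestic pressure moderate), facing Hard stance: Compromise gives 10, Escalate gives -3. Proposed Compromise is best. ✓
Country B (domestic pressure intense), facing Hard stance: Compromise gives -9, Escalate gives 0. Proposed Escalate is best. ✓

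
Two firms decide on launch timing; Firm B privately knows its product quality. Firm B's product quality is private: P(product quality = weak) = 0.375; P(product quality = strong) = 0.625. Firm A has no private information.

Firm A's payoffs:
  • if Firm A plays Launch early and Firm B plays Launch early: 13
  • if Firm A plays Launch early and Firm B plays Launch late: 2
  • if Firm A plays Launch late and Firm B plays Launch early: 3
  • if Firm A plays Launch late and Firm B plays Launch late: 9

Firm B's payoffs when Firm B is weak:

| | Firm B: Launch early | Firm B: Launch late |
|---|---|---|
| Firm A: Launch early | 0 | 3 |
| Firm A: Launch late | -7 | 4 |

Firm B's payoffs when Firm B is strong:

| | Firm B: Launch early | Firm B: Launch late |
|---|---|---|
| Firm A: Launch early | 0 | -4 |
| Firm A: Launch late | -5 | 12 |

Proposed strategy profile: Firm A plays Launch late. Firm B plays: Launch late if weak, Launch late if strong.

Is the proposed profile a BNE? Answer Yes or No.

Firm A plays Launch late: E[Launch late] = 0.375·(9) + 0.625·(9) = 9; E[Launch early] = 2. Best-responding. ✓
Firm B (product quality weak), facing Launch late: Launch early gives -7, Launch late gives 4. Proposed Launch late is best. ✓
Firm B (product quality strong), facing Launch late: Launch early gives -5, Launch late gives 12. Proposed Launch late is best. ✓

Yes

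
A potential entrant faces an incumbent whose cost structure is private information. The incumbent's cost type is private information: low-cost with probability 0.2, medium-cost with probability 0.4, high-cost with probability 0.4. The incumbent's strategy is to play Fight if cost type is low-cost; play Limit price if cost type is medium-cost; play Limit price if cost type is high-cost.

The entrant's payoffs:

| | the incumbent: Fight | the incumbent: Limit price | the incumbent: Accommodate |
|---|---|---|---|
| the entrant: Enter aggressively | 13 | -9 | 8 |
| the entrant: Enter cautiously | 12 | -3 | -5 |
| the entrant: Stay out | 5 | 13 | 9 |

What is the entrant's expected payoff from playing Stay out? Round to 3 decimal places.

11.400

Take the expectation over the incumbent's cost type, weighting each type's action by its prior probability.
E[Stay out] = 0.2·5 + 0.4·13 + 0.4·13 = 1 + 5.2 + 5.2 = 11.4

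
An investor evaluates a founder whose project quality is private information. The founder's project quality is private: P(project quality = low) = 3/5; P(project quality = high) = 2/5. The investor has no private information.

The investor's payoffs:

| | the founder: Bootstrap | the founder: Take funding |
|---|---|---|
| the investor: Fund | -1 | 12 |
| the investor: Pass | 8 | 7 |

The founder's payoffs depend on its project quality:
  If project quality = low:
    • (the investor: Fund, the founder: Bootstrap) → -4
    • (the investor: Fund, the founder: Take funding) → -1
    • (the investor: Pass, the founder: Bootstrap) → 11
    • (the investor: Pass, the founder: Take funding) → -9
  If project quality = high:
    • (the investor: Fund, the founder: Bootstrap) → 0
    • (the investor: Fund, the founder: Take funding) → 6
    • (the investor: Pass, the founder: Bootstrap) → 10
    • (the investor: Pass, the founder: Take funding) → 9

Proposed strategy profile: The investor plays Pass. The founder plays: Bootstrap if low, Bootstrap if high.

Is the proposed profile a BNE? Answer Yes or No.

The investor plays Pass: E[Pass] = 3/5·(8) + 2/5·(8) = 8; E[Fund] = -1. Best-responding. ✓
The founder (project quality low), facing Pass: Bootstrap gives 11, Take funding gives -9. Proposed Bootstrap is best. ✓
The founder (project quality high), facing Pass: Bootstrap gives 10, Take funding gives 9. Proposed Bootstrap is best. ✓

Yes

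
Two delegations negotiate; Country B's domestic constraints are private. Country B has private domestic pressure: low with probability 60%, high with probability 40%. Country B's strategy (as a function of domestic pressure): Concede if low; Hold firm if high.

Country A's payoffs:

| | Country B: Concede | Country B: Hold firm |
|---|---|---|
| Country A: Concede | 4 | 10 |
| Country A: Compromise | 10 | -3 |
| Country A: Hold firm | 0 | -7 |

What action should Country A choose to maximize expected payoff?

Concede

Compute Country A's expected payoff for each action, taking the expectation over Country B's type.
E[Concede] = 0.6·(4) + 0.4·(10) = 6.4
E[Compromise] = 0.6·(10) + 0.4·(-3) = 4.8
E[Hold firm] = 0.6·(0) + 0.4·(-7) = -2.8
Best response: Concede (6.4 is the largest).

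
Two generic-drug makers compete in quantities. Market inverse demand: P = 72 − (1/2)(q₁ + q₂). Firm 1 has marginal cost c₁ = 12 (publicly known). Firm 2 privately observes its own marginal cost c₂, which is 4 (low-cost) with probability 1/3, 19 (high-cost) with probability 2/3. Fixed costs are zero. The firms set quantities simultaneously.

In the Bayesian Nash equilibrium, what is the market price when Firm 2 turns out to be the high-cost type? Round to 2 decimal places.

35.17

Type-c best response for Firm 2: q₂(c) = (72 − c) − q₁/2.
Firm 1 maximizes expected profit; its first-order condition is 72 − q₁ − (1/2)E[q₂] − 12 = 0.
Substituting E[q₂] and solving: E[c₂] = 14, so q₁ = (72 − 2·12 + 14)/(3/2) = 41.3333.
q₂(high-cost) = 32.3333, so P = 72 − (1/2)·(41.3333 + 32.3333) = 35.1667.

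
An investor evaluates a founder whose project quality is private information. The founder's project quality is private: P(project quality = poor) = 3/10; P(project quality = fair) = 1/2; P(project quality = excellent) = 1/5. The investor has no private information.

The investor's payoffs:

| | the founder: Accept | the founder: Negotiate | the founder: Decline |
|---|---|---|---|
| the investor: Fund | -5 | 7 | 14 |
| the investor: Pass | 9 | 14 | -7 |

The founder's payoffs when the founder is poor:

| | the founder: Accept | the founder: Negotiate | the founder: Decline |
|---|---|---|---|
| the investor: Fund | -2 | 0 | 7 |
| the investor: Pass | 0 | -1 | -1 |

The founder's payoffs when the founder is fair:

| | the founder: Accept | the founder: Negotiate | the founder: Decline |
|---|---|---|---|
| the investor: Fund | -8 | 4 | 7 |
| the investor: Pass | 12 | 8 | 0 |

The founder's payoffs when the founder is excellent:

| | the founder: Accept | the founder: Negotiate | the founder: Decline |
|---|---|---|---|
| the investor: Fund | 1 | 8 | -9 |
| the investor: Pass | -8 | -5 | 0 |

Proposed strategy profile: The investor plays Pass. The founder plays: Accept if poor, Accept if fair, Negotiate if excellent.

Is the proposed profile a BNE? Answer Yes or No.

No

A profile is a BNE iff every type of every player is best-responding given beliefs about the other side.
The investor plays Pass: E[Pass] = 3/10·(9) + 1/2·(9) + 1/5·(14) = 10; E[Fund] = -13/5. Best-responding. ✓
The founder (project quality poor), facing Pass: Accept gives 0, Negotiate gives -1, Decline gives -1. Proposed Accept is best. ✓
The founder (project quality fair), facing Pass: Accept gives 12, Negotiate gives 8, Decline gives 0. Proposed Accept is best. ✓
The founder (project quality excellent), facing Pass: Accept gives -8, Negotiate gives -5, Decline gives 0. Proposed Negotiate is not best — profitable deviation exists. ✗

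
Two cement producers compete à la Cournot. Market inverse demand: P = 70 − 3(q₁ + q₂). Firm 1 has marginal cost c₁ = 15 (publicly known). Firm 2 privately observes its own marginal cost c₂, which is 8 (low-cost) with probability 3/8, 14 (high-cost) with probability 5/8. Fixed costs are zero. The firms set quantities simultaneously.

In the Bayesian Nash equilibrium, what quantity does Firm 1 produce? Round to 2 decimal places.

Firm 2 with cost c maximizes (70 − 3(q₁+q₂) − c)·q₂, giving q₂(c) = (70 − c − 3q₁)/6.
E[c₂] = 3/8·8 + 5/8·14 = 11.75
Firm 1's FOC against E[q₂] yields q₁ = (70 − 2·15 + E[c₂])/9 = (70 − 30 + 11.75)/9 = 5.75.

5.75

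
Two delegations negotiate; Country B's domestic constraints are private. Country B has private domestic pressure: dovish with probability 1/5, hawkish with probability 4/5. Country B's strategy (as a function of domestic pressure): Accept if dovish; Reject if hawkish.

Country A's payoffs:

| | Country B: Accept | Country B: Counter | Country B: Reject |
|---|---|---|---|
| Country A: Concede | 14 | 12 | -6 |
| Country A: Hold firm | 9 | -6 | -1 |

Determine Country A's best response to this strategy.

Hold firm

E[Concede] = 1/5·(14) + 4/5·(-6) = -2
E[Hold firm] = 1/5·(9) + 4/5·(-1) = 1
Best response: Hold firm (1 is the largest).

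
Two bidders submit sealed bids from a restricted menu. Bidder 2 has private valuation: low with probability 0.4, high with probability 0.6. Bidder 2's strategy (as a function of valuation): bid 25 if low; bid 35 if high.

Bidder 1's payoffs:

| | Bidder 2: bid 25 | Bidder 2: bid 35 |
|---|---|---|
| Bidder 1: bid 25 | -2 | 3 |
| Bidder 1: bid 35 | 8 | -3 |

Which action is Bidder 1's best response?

Compute Bidder 1's expected payoff for each action, taking the expectation over Bidder 2's type.
E[bid 25] = 0.4·(-2) + 0.6·(3) = 1
E[bid 35] = 0.4·(8) + 0.6·(-3) = 1.4
Best response: bid 35 (1.4 is the largest).

bid 35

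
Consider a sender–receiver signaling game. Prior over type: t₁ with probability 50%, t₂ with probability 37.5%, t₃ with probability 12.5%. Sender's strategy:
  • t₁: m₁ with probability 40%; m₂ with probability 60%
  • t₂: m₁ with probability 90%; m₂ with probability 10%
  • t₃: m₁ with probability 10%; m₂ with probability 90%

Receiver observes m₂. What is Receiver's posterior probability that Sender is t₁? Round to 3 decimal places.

P(m₂) = 0.5·0.6 + 0.375·0.1 + 0.125·0.9 = 0.45
P(t₁ | m₂) = (0.5·0.6) / 0.45 = 0.3 / 0.45 = 0.666667

0.667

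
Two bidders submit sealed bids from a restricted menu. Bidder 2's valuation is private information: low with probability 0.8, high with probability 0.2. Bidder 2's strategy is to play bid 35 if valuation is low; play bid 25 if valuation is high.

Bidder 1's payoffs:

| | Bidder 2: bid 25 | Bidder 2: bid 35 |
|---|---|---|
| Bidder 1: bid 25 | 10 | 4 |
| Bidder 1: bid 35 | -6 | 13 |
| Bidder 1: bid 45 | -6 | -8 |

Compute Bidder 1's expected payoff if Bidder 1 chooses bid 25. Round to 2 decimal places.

5.20

Take the expectation over Bidder 2's valuation, weighting each type's action by its prior probability.
E[bid 25] = 0.8·4 + 0.2·10 = 3.2 + 2 = 5.2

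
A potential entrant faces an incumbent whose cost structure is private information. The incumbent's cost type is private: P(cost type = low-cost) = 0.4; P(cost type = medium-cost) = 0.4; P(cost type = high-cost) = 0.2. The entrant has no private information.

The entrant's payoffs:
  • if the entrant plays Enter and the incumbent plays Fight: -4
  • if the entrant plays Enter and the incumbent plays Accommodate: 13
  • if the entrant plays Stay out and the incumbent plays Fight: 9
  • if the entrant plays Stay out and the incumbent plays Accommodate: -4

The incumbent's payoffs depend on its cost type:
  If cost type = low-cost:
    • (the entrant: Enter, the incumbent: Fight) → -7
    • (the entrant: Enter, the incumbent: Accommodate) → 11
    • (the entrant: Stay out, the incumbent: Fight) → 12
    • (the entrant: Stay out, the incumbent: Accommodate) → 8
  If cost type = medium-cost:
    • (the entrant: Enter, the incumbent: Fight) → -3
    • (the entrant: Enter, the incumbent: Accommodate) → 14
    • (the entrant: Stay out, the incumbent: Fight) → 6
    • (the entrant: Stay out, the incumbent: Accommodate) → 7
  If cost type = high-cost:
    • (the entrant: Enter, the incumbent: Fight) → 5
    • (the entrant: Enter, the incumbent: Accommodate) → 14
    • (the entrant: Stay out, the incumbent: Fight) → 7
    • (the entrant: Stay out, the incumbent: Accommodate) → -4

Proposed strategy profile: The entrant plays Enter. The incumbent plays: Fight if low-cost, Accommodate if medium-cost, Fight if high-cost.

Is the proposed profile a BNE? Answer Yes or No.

No

The entrant plays Enter: E[Enter] = 0.4·(-4) + 0.4·(13) + 0.2·(-4) = 2.8; E[Stay out] = 3.8. Not best-responding. ✗
The incumbent (cost type low-cost), facing Enter: Fight gives -7, Accommodate gives 11. Proposed Fight is not best — profitable deviation exists. ✗
The incumbent (cost type medium-cost), facing Enter: Fight gives -3, Accommodate gives 14. Proposed Accommodate is best. ✓
The incumbent (cost type high-cost), facing Enter: Fight gives 5, Accommodate gives 14. Proposed Fight is not best — profitable deviation exists. ✗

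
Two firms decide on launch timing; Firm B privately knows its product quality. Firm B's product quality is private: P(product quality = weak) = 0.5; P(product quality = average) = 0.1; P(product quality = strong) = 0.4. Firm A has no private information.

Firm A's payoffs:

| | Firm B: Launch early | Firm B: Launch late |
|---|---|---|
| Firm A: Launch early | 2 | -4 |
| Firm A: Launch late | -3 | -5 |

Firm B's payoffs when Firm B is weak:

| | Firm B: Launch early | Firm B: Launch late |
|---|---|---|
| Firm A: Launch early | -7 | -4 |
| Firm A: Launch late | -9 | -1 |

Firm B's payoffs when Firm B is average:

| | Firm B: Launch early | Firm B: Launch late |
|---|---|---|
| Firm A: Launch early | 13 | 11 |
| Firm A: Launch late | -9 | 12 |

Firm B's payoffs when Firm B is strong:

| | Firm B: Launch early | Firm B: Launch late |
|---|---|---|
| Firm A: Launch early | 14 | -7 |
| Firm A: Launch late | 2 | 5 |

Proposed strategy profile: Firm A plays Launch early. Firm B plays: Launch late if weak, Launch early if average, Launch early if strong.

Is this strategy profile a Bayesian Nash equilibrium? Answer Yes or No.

Yes

A profile is a BNE iff every type of every player is best-responding given beliefs about the other side.
Firm A plays Launch early: E[Launch early] = 0.5·(-4) + 0.1·(2) + 0.4·(2) = -1; E[Launch late] = -4. Best-responding. ✓
Firm B (product quality weak), facing Launch early: Launch early gives -7, Launch late gives -4. Proposed Launch late is best. ✓
Firm B (product quality average), facing Launch early: Launch early gives 13, Launch late gives 11. Proposed Launch early is best. ✓
Firm B (product quality strong), facing Launch early: Launch early gives 14, Launch late gives -7. Proposed Launch early is best. ✓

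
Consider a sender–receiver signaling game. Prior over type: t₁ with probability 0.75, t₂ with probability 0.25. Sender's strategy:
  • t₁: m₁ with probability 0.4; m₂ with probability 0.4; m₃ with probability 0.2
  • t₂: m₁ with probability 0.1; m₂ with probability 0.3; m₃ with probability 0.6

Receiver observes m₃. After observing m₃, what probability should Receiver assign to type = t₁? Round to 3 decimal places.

0.500

Apply Bayes' rule using the sender's strategy as the likelihood.
P(m₃) = 0.75·0.2 + 0.25·0.6 = 0.3
P(t₁ | m₃) = (0.75·0.2) / 0.3 = 0.15 / 0.3 = 0.5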